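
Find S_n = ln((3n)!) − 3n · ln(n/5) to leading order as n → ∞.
S_n ~ 3n · (ln 15 − 1) + O(ln n)

Stirling: ln((3n)!) = 3n ln(3n) − 3n + O(ln n).
  S_n = 3n ln(3n) − 3n − 3n ln(n/5) + O(ln n)
      = 3n ln(3n) − 3n ln n + 3n ln 5 − 3n + O(ln n)
      = 3n ln 3 + 3n ln 5 − 3n + O(ln n)
      = 3n (ln 15 − 1) + O(ln n).
Numerically ln(15) − 1 ≈ 1.7081.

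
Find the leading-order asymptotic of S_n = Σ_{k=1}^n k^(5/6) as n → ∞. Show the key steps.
S_n ~ (6/11) · n^(11/6)

Integral comparison: Σ_{k=1}^n k^(5/6) = ∫_0^n x^(5/6) dx + O(n^(5/6)). The integral is n^(1 + 5/6) / (1 + 5/6) = n^((5+6)/6) / ((5+6)/6) = (6/11) · n^(11/6).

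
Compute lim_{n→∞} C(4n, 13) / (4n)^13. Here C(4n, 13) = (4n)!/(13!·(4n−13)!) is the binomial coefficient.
lim = 1/13! = 1/6227020800

With N = 4n → ∞: C(N, 13) / N^13 = [N(N−1)…(N−12)] / (13! · N^13) = (1/13!) · 1 · (1 − 1/(4n)) · … · (1 − 12/(4n)). Each factor → 1 as N → ∞, so the limit is 1/13! = 1/6227020800.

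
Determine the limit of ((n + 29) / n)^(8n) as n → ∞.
lim = e^232

Rewrite as (1 + 29/n)^(8n). By the standard limit (1 + x/n)^n → e^x, we have (1 + 29/n)^n → e^29, and raising to the 8th power gives e^232.
More precisely, ln[(1 + 29/n)^(8n)] = 8n · ln(1 + 29/n) = 8n · (29/n + O(1/n^2)) = 232 + O(1/n) → 232.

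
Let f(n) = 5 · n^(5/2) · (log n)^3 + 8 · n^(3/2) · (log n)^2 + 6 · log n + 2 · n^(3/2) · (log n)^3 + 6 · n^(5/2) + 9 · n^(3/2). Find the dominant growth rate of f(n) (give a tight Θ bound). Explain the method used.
f(n) ∈ Θ(n^(5/2) · (log n)^3)

Compare the terms by growth order. For large n, n^a · (log n)^b dominates n^a' · (log n)^b' iff a > a', or (a = a' and b > b'). Ranking the 6 terms shows the dominant one is 5 · n^(5/2) · (log n)^3. Hence f(n) ∈ Θ(n^(5/2) · (log n)^3).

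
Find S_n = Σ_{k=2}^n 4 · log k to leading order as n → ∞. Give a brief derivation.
S_n ~ 4 · (n log n − n)

By integral comparison, S_n = ∫_1^n 4 · log x dx + O(log n). For the integral, ∫ log x dx = n log n − n. Hence S_n ~ 4 · (n log n − n).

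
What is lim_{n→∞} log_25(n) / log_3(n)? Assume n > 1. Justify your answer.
lim = ln(3) / ln(25) = log_25(3)

Change of base: log_25(n) = ln n / ln 25 and log_3(n) = ln n / ln 3. The ratio is (ln n / ln 25) · (ln 3 / ln n) = ln 3 / ln 25, a constant independent of n. So the limit is ln 3 / ln 25 = log_25(3).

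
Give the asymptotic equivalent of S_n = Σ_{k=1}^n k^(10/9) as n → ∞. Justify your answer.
S_n ~ (9/19) · n^(19/9)

Integral comparison: Σ_{k=1}^n k^(10/9) = ∫_0^n x^(10/9) dx + O(n^(10/9)). The integral is n^(1 + 10/9) / (1 + 10/9) = n^((10+9)/9) / ((10+9)/9) = (9/19) · n^(19/9).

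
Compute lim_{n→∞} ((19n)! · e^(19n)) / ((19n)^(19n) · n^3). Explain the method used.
lim = 0

Stirling: (19n)! ~ sqrt(2π·19n) · (19n/e)^(19n). Hence
  (19n)! · e^(19n) / (19n)^(19n) ~ sqrt(2π·19n).
Dividing by n^3: sqrt(2π·19n) / n^3 = sqrt(2π·19) · n^((1−6)/2), so the expression behaves like sqrt(2π·19) · n^((1−6)/2) → 0.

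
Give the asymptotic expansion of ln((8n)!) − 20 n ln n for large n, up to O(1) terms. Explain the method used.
ln((8n)!) − 20 n ln n = −12 n ln n + 8(ln 8 − 1) n + (1/2) ln(2π·8n) + O(1/n)

Stirling: ln((8n)!) = 8n ln(8n) − 8n + (1/2) ln(2π·8n) + O(1/n).
Expand 8n ln(8n) = 8n (ln n + ln 8) = 8n ln n + 8n ln 8.
Subtract 20n ln n: leading term is (8 − 20) n ln n = −12 n ln n. The next term is 8n ln 8 − 8n = 8(ln 8 − 1) n. Then the (1/2) ln(2π·8n) correction.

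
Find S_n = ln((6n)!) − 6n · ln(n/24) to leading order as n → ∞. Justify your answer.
S_n ~ 6n · (ln 144 − 1) + O(ln n)

Stirling: ln((6n)!) = 6n ln(6n) − 6n + O(ln n).
  S_n = 6n ln(6n) − 6n − 6n ln(n/24) + O(ln n)
      = 6n ln(6n) − 6n ln n + 6n ln 24 − 6n + O(ln n)
      = 6n ln 6 + 6n ln 24 − 6n + O(ln n)
      = 6n (ln 144 − 1) + O(ln n).
Numerically ln(144) − 1 ≈ 3.9698.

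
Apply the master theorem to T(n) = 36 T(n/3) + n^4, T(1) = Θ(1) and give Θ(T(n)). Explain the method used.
T(n) = Θ(n^4)

log_3 36 ≈ 3.262. f(n) = n^4 dominates n^(log_3 36) since 4 > 3.262, and the regularity condition a·f(n/b) = 36·(n/3)^4 = (36/81)·n^4 ≤ c·f(n) holds with c = 36/81 ≈ 0.444 < 1. So this is Case 3: T(n) = Θ(f(n)) = Θ(n^4).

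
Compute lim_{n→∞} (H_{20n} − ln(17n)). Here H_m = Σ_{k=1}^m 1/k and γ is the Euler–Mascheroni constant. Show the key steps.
lim = ln(20/17) + γ

By Euler-Maclaurin, H_m = ln m + γ + O(1/m). So
  H_{20n} − ln(17n) = ln(20n) + γ − ln(17n) + O(1/n)
                       = ln(20/17) + γ + O(1/n).
Hence the limit is ln(20/17) + γ.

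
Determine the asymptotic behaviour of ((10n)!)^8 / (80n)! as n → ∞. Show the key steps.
((10n)!)^8/(80n)! ~ ((2π·10n)^(7/2) / sqrt(8)) · 8^(−8·10n)  →  0

Write N = 10n. Stirling: N! ~ sqrt(2π N)(N/e)^N and (8N)! ~ sqrt(2π·8N)·(8N/e)^(8N).
  (N!)^8/(8N)! ~ (2π N)^(8/2) (N/e)^(8N) / [sqrt(2π·8N) (8N/e)^(8N)]
     = (2π N)^(8/2) / sqrt(2π·8N) · (N/(8N))^(8N)
     = (2π N)^((8−1)/2) / sqrt(8) · 8^(−8N).
Since 8^8 > 1, the factor 8^(−8N) decays exponentially, so the ratio → 0. Substituting N = 10n gives the stated form.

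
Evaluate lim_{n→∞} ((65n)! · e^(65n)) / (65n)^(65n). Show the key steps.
lim = ∞

Stirling: (65n)! ~ sqrt(2π·65n) · (65n/e)^(65n). Hence
  (65n)! · e^(65n) / (65n)^(65n) ~ sqrt(2π·65n) = sqrt(2π·65) · sqrt(n) → ∞.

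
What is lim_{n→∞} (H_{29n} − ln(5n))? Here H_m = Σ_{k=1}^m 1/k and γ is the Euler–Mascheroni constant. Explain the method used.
lim = ln(29/5) + γ

By Euler-Maclaurin, H_m = ln m + γ + O(1/m). So
  H_{29n} − ln(5n) = ln(29n) + γ − ln(5n) + O(1/n)
                       = ln(29/5) + γ + O(1/n).
Hence the limit is ln(29/5) + γ.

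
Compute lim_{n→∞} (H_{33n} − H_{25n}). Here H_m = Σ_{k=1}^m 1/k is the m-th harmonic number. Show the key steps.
lim = ln(33/25)

Euler-Maclaurin gives H_m = ln m + γ + 1/(2m) + O(1/m^2). The γ and O(1/m) terms cancel in the difference:
  H_{33n} − H_{25n} = ln(33n) − ln(25n) + O(1/n) = ln(33/25) + O(1/n).
Hence the limit is ln(33/25).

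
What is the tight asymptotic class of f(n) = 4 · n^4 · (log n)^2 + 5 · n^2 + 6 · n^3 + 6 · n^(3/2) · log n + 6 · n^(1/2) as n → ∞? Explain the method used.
f(n) ∈ Θ(n^4 · (log n)^2)

Compare the terms by growth order. For large n, n^a · (log n)^b dominates n^a' · (log n)^b' iff a > a', or (a = a' and b > b'). Ranking the 5 terms shows the dominant one is 4 · n^4 · (log n)^2. Hence f(n) ∈ Θ(n^4 · (log n)^2).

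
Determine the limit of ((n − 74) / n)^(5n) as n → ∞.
lim = e^(−370)

Rewrite as (1 − 74/n)^(5n). By the standard limit (1 + x/n)^n → e^x, we have (1 − 74/n)^n → e^(−74), and raising to the 5th power gives e^(−370).
More precisely, ln[(1 − 74/n)^(5n)] = 5n · ln(1 − 74/n) = 5n · (-74/n + O(1/n^2)) = -370 + O(1/n) → -370.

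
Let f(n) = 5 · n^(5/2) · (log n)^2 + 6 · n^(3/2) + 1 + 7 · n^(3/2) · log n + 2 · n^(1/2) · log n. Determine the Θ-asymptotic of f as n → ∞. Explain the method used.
f(n) ∈ Θ(n^(5/2) · (log n)^2)

Compare the terms by growth order. For large n, n^a · (log n)^b dominates n^a' · (log n)^b' iff a > a', or (a = a' and b > b'). Ranking the 5 terms shows the dominant one is 5 · n^(5/2) · (log n)^2. Hence f(n) ∈ Θ(n^(5/2) · (log n)^2).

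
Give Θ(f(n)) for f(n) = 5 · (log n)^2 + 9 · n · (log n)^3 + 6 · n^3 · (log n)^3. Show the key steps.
f(n) ∈ Θ(n^3 · (log n)^3)

Compare the terms by growth order. For large n, n^a · (log n)^b dominates n^a' · (log n)^b' iff a > a', or (a = a' and b > b'). Ranking the 3 terms shows the dominant one is 6 · n^3 · (log n)^3. Hence f(n) ∈ Θ(n^3 · (log n)^3).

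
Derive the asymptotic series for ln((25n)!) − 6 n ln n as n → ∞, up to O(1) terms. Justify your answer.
ln((25n)!) − 6 n ln n = 19 n ln n + 25(ln 25 − 1) n + (1/2) ln(2π·25n) + O(1/n)

Stirling: ln((25n)!) = 25n ln(25n) − 25n + (1/2) ln(2π·25n) + O(1/n).
Expand 25n ln(25n) = 25n (ln n + ln 25) = 25n ln n + 25n ln 25.
Subtract 6n ln n: leading term is (25 − 6) n ln n = 19 n ln n. The next term is 25n ln 25 − 25n = 25(ln 25 − 1) n. Then the (1/2) ln(2π·25n) correction.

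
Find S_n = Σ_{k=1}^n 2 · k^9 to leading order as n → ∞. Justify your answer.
S_n ~ n^10 / 5

By integral comparison (Euler-Maclaurin), Σ_{k=1}^n 2 · k^9 = 2 · ∫_0^n x^9 dx + O(n^9) = 2 · n^10/10 = n^10 / 5 + O(n^9). (Equivalently, Faulhaber's formula gives the same leading term.)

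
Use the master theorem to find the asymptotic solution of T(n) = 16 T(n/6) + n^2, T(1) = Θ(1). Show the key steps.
T(n) = Θ(n^2)

log_6 16 ≈ 1.547. f(n) = n^2 dominates n^(log_6 16) since 2 > 1.547, and the regularity condition a·f(n/b) = 16·(n/6)^2 = (16/36)·n^2 ≤ c·f(n) holds with c = 16/36 ≈ 0.444 < 1. So this is Case 3: T(n) = Θ(f(n)) = Θ(n^2).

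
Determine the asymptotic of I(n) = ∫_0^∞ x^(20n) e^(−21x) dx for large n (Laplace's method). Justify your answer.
I(n) ~ (sqrt(2π·20n) / 21) · (20n/(21e))^(20n)

Write the integrand as exp(20n ln x − 21x) and set f(x) = 20n ln x − 21x. Then f'(x) = 20n/x − 21 = 0 at x* = 20n/21, and f''(x*) = −20n/x*^2 = −21^2/(20n). Laplace's method (interior maximum) gives
  I(n) ~ e^(f(x*)) · sqrt(2π / |f''(x*)|)
        = exp(20n ln(20n/21) − 20n) · sqrt(2π · 20n / 21^2)
        = (20n/21)^(20n) e^(−20n) · sqrt(2π·20n) / 21
        = (sqrt(2π·20n) / 21) · (20n/(21e))^(20n).
This matches Γ(20n+1)/21^(20n+1) with Stirling applied to Γ.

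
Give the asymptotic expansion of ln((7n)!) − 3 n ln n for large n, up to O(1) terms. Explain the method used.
ln((7n)!) − 3 n ln n = 4 n ln n + 7(ln 7 − 1) n + (1/2) ln(2π·7n) + O(1/n)

Stirling: ln((7n)!) = 7n ln(7n) − 7n + (1/2) ln(2π·7n) + O(1/n).
Expand 7n ln(7n) = 7n (ln n + ln 7) = 7n ln n + 7n ln 7.
Subtract 3n ln n: leading term is (7 − 3) n ln n = 4 n ln n. The next term is 7n ln 7 − 7n = 7(ln 7 − 1) n. Then the (1/2) ln(2π·7n) correction.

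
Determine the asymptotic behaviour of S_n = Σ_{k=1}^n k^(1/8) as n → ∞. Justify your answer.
S_n ~ (8/9) · n^(9/8)

Integral comparison: Σ_{k=1}^n k^(1/8) = ∫_0^n x^(1/8) dx + O(n^(1/8)). The integral is n^(1 + 1/8) / (1 + 1/8) = n^((1+8)/8) / ((1+8)/8) = (8/9) · n^(9/8).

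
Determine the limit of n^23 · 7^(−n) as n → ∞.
lim = 0

Exponentials with base > 1 dominate every fixed polynomial: for any fixed c, n^c / 7^n → 0 as n → ∞ (e.g. by the ratio test, or by writing 7^n = e^(n ln 7) and noting e^(n ln 7) / n^c → ∞). Hence n^23 · 7^(−n) = n^23 / 7^n → 0.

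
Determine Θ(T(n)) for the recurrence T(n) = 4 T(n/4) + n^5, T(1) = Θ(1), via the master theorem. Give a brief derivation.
T(n) = Θ(n^5)

log_4 4 ≈ 1.000. f(n) = n^5 dominates n^(log_4 4) since 5 > 1.000, and the regularity condition a·f(n/b) = 4·(n/4)^5 = (4/1024)·n^5 ≤ c·f(n) holds with c = 4/1024 ≈ 0.00391 < 1. So this is Case 3: T(n) = Θ(f(n)) = Θ(n^5).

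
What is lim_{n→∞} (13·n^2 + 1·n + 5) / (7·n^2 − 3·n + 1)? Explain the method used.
lim = 13/7

For large n the leading n^2 terms dominate both numerator and denominator. Dividing top and bottom by n^2, every other term tends to 0, leaving 13/7.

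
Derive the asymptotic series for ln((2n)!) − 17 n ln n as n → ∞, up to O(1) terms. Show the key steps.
ln((2n)!) − 17 n ln n = −15 n ln n + 2(ln 2 − 1) n + (1/2) ln(2π·2n) + O(1/n)

Stirling: ln((2n)!) = 2n ln(2n) − 2n + (1/2) ln(2π·2n) + O(1/n).
Expand 2n ln(2n) = 2n (ln n + ln 2) = 2n ln n + 2n ln 2.
Subtract 17n ln n: leading term is (2 − 17) n ln n = −15 n ln n. The next term is 2n ln 2 − 2n = 2(ln 2 − 1) n. Then the (1/2) ln(2π·2n) correction.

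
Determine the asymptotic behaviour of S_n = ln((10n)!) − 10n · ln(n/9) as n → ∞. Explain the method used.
S_n ~ 10n · (ln 90 − 1) + O(ln n)

Stirling: ln((10n)!) = 10n ln(10n) − 10n + O(ln n).
  S_n = 10n ln(10n) − 10n − 10n ln(n/9) + O(ln n)
      = 10n ln(10n) − 10n ln n + 10n ln 9 − 10n + O(ln n)
      = 10n ln 10 + 10n ln 9 − 10n + O(ln n)
      = 10n (ln 90 − 1) + O(ln n).
Numerically ln(90) − 1 ≈ 3.4998.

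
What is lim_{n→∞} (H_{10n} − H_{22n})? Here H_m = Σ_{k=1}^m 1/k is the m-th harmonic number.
lim = ln(10/22) = ln(5/11)

Euler-Maclaurin gives H_m = ln m + γ + 1/(2m) + O(1/m^2). The γ and O(1/m) terms cancel in the difference:
  H_{10n} − H_{22n} = ln(10n) − ln(22n) + O(1/n) = ln(10/22) + O(1/n).
Hence the limit is ln(10/22) = ln(5/11).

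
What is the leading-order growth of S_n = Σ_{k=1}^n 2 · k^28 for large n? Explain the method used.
S_n ~ 2 · n^29 / 29

By integral comparison (Euler-Maclaurin), Σ_{k=1}^n 2 · k^28 = 2 · ∫_0^n x^28 dx + O(n^28) = 2 · n^29/29 + O(n^28). (Equivalently, Faulhaber's formula gives the same leading term.)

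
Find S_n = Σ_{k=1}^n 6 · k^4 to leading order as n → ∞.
S_n ~ 6 · n^5 / 5

By integral comparison (Euler-Maclaurin), Σ_{k=1}^n 6 · k^4 = 6 · ∫_0^n x^4 dx + O(n^4) = 6 · n^5/5 + O(n^4). (Equivalently, Faulhaber's formula gives the same leading term.)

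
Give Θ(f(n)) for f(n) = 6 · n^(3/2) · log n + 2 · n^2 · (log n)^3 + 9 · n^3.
f(n) ∈ Θ(n^3)

Compare the terms by growth order. For large n, n^a · (log n)^b dominates n^a' · (log n)^b' iff a > a', or (a = a' and b > b'). Ranking the 3 terms shows the dominant one is 9 · n^3. Hence f(n) ∈ Θ(n^3).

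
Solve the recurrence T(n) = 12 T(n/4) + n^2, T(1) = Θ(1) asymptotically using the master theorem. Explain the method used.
T(n) = Θ(n^2)

log_4 12 ≈ 1.792. f(n) = n^2 dominates n^(log_4 12) since 2 > 1.792, and the regularity condition a·f(n/b) = 12·(n/4)^2 = (12/16)·n^2 ≤ c·f(n) holds with c = 12/16 ≈ 0.75 < 1. So this is Case 3: T(n) = Θ(f(n)) = Θ(n^2).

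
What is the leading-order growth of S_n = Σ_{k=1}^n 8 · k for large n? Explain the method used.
S_n ~ 4 · n^2

By integral comparison (Euler-Maclaurin), Σ_{k=1}^n 8 · k = 8 · ∫_0^n x^1 dx + O(n) = 8 · n^2/2 = 4 · n^2 + O(n). (Equivalently, Faulhaber's formula gives the same leading term.)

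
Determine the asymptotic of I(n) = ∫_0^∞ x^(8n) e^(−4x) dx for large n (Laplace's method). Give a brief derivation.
I(n) ~ (sqrt(2π·8n) / 4) · (8n/(4e))^(8n)

Write the integrand as exp(8n ln x − 4x) and set f(x) = 8n ln x − 4x. Then f'(x) = 8n/x − 4 = 0 at x* = 8n/4, and f''(x*) = −8n/x*^2 = −4^2/(8n). Laplace's method (interior maximum) gives
  I(n) ~ e^(f(x*)) · sqrt(2π / |f''(x*)|)
        = exp(8n ln(8n/4) − 8n) · sqrt(2π · 8n / 4^2)
        = (8n/4)^(8n) e^(−8n) · sqrt(2π·8n) / 4
        = (sqrt(2π·8n) / 4) · (8n/(4e))^(8n).
This matches Γ(8n+1)/4^(8n+1) with Stirling applied to Γ.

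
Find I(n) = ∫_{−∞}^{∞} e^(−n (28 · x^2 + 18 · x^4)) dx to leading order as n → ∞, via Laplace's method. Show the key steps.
I(n) ~ sqrt(π/(28n))

φ(x) = 28 · x^2 + 18 · x^4 has its unique global minimum at x* = 0 (since φ'(x) = 56x + 72x^3 = 0 only at x = 0 for real x with both coefficients positive, and φ → ∞ as |x| → ∞). At x* = 0, φ(0) = 0 and φ''(0) = 56. Laplace's method then gives
  I(n) ~ sqrt(2π / (n · φ''(0))) · e^(−n φ(0)) = sqrt(2π / (56n)) = sqrt(π/(28n)).
The 18 · x^4 term contributes only at subleading order (an O(1/n) relative correction).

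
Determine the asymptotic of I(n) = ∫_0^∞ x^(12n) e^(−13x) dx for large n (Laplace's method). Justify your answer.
I(n) ~ (sqrt(2π·12n) / 13) · (12n/(13e))^(12n)

Write the integrand as exp(12n ln x − 13x) and set f(x) = 12n ln x − 13x. Then f'(x) = 12n/x − 13 = 0 at x* = 12n/13, and f''(x*) = −12n/x*^2 = −13^2/(12n). Laplace's method (interior maximum) gives
  I(n) ~ e^(f(x*)) · sqrt(2π / |f''(x*)|)
        = exp(12n ln(12n/13) − 12n) · sqrt(2π · 12n / 13^2)
        = (12n/13)^(12n) e^(−12n) · sqrt(2π·12n) / 13
        = (sqrt(2π·12n) / 13) · (12n/(13e))^(12n).
This matches Γ(12n+1)/13^(12n+1) with Stirling applied to Γ.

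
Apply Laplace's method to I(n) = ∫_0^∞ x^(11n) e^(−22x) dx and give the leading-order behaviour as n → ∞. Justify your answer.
I(n) ~ (sqrt(2π·11n) / 22) · (11n/(22e))^(11n)

Write the integrand as exp(11n ln x − 22x) and set f(x) = 11n ln x − 22x. Then f'(x) = 11n/x − 22 = 0 at x* = 11n/22, and f''(x*) = −11n/x*^2 = −22^2/(11n). Laplace's method (interior maximum) gives
  I(n) ~ e^(f(x*)) · sqrt(2π / |f''(x*)|)
        = exp(11n ln(11n/22) − 11n) · sqrt(2π · 11n / 22^2)
        = (11n/22)^(11n) e^(−11n) · sqrt(2π·11n) / 22
        = (sqrt(2π·11n) / 22) · (11n/(22e))^(11n).
This matches Γ(11n+1)/22^(11n+1) with Stirling applied to Γ.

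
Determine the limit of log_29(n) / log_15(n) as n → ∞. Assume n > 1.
lim = ln(15) / ln(29) = log_29(15)

Change of base: log_29(n) = ln n / ln 29 and log_15(n) = ln n / ln 15. The ratio is (ln n / ln 29) · (ln 15 / ln n) = ln 15 / ln 29, a constant independent of n. So the limit is ln 15 / ln 29 = log_29(15).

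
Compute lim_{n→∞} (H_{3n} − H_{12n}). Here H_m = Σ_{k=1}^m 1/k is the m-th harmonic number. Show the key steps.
lim = ln(3/12) = −ln 4

Euler-Maclaurin gives H_m = ln m + γ + 1/(2m) + O(1/m^2). The γ and O(1/m) terms cancel in the difference:
  H_{3n} − H_{12n} = ln(3n) − ln(12n) + O(1/n) = ln(3/12) + O(1/n).
Hence the limit is ln(3/12) = −ln 4.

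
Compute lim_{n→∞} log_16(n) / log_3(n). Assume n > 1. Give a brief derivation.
lim = ln(3) / ln(16) = log_16(3)

Change of base: log_16(n) = ln n / ln 16 and log_3(n) = ln n / ln 3. The ratio is (ln n / ln 16) · (ln 3 / ln n) = ln 3 / ln 16, a constant independent of n. So the limit is ln 3 / ln 16 = log_16(3).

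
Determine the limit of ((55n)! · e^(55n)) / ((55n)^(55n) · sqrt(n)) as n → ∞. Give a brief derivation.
lim = sqrt(2π·55)

Stirling: (55n)! ~ sqrt(2π·55n) · (55n/e)^(55n). Hence
  (55n)! · e^(55n) / (55n)^(55n) ~ sqrt(2π·55n).
Dividing by sqrt(n): sqrt(2π·55n) / sqrt(n) = sqrt(2π·55) · n^((1−1)/2), so the limit is sqrt(2π·55).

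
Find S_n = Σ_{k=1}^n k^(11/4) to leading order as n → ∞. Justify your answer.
S_n ~ (4/15) · n^(15/4)

Integral comparison: Σ_{k=1}^n k^(11/4) = ∫_0^n x^(11/4) dx + O(n^(11/4)). The integral is n^(1 + 11/4) / (1 + 11/4) = n^((11+4)/4) / ((11+4)/4) = (4/15) · n^(15/4).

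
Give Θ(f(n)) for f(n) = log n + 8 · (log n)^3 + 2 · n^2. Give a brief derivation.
f(n) ∈ Θ(n^2)

Compare the terms by growth order. For large n, n^a · (log n)^b dominates n^a' · (log n)^b' iff a > a', or (a = a' and b > b'). Ranking the 3 terms shows the dominant one is 2 · n^2. Hence f(n) ∈ Θ(n^2).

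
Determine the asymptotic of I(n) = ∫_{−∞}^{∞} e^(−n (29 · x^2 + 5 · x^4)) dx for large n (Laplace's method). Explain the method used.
I(n) ~ sqrt(π/(29n))

φ(x) = 29 · x^2 + 5 · x^4 has its unique global minimum at x* = 0 (since φ'(x) = 58x + 20x^3 = 0 only at x = 0 for real x with both coefficients positive, and φ → ∞ as |x| → ∞). At x* = 0, φ(0) = 0 and φ''(0) = 58. Laplace's method then gives
  I(n) ~ sqrt(2π / (n · φ''(0))) · e^(−n φ(0)) = sqrt(2π / (58n)) = sqrt(π/(29n)).
The 5 · x^4 term contributes only at subleading order (an O(1/n) relative correction).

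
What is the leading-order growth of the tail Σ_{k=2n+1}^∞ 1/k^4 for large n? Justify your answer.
Σ_{k>2n} 1/k^4 ~ 1/(3 · (2n)^3)

Compare to the integral: ∫_{2n}^∞ x^(−4) dx = [−x^(−3)/3]_{2n}^∞ = 1/((4−1)·(2n)^3). Euler-Maclaurin then gives
  Σ_{k>2n} 1/k^4 = ∫_{2n}^∞ dx/x^4 − 1/(2·(2n)^4) + O(1/(2n)^5).
(Equivalently this is ζ(4) − Σ_{k≤2n} 1/k^4.)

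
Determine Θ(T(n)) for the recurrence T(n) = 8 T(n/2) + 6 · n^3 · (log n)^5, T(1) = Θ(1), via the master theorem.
T(n) = Θ(n^3 · (log n)^6)

Here log_2 8 = 3 and f(n) = 6 · n^3 · (log n)^5 = Θ(n^(log_2 8) · (log n)^5). This is the extended Case 2 of the master theorem (f matches the critical exponent up to log factors), giving T(n) = Θ(n^(log_2 8) · (log n)^(5+1)) = Θ(n^3 · (log n)^6).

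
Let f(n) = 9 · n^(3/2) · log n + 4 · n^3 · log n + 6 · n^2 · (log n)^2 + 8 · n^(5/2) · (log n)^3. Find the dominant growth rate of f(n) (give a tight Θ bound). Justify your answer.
f(n) ∈ Θ(n^3 · log n)

Compare the terms by growth order. For large n, n^a · (log n)^b dominates n^a' · (log n)^b' iff a > a', or (a = a' and b > b'). Ranking the 4 terms shows the dominant one is 4 · n^3 · log n. Hence f(n) ∈ Θ(n^3 · log n).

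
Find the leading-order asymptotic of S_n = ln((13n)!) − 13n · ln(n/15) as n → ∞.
S_n ~ 13n · (ln 195 − 1) + O(ln n)

Stirling: ln((13n)!) = 13n ln(13n) − 13n + O(ln n).
  S_n = 13n ln(13n) − 13n − 13n ln(n/15) + O(ln n)
      = 13n ln(13n) − 13n ln n + 13n ln 15 − 13n + O(ln n)
      = 13n ln 13 + 13n ln 15 − 13n + O(ln n)
      = 13n (ln 195 − 1) + O(ln n).
Numerically ln(195) − 1 ≈ 4.2730.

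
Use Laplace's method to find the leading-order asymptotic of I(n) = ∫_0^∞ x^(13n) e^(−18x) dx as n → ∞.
I(n) ~ (sqrt(2π·13n) / 18) · (13n/(18e))^(13n)

Write the integrand as exp(13n ln x − 18x) and set f(x) = 13n ln x − 18x. Then f'(x) = 13n/x − 18 = 0 at x* = 13n/18, and f''(x*) = −13n/x*^2 = −18^2/(13n). Laplace's method (interior maximum) gives
  I(n) ~ e^(f(x*)) · sqrt(2π / |f''(x*)|)
        = exp(13n ln(13n/18) − 13n) · sqrt(2π · 13n / 18^2)
        = (13n/18)^(13n) e^(−13n) · sqrt(2π·13n) / 18
        = (sqrt(2π·13n) / 18) · (13n/(18e))^(13n).
This matches Γ(13n+1)/18^(13n+1) with Stirling applied to Γ.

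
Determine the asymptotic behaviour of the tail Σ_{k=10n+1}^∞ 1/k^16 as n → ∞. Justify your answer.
Σ_{k>10n} 1/k^16 ~ 1/(15 · (10n)^15)

Compare to the integral: ∫_{10n}^∞ x^(−16) dx = [−x^(−15)/15]_{10n}^∞ = 1/((16−1)·(10n)^15). Euler-Maclaurin then gives
  Σ_{k>10n} 1/k^16 = ∫_{10n}^∞ dx/x^16 − 1/(2·(10n)^16) + O(1/(10n)^17).
(Equivalently this is ζ(16) − Σ_{k≤10n} 1/k^16.)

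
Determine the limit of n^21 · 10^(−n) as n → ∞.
lim = 0

Exponentials with base > 1 dominate every fixed polynomial: for any fixed c, n^c / 10^n → 0 as n → ∞ (e.g. by the ratio test, or by writing 10^n = e^(n ln 10) and noting e^(n ln 10) / n^c → ∞). Hence n^21 · 10^(−n) = n^21 / 10^n → 0.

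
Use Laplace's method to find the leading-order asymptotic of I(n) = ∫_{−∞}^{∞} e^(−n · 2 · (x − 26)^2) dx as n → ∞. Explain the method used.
I(n) = sqrt(π/(2n))

Here φ(x) = 2 · (x − 26)^2 has its unique minimum at x* = 26 with φ(x*) = 0 and φ''(x*) = 4. Laplace's method gives
  I(n) ~ e^(−n φ(x*)) · sqrt(2π / (n · φ''(x*))) = sqrt(2π / (4n)) = sqrt(π/(2n)).
This is exact: substituting u = (x − 26)·sqrt(2n) gives I(n) = (1/sqrt(2n)) ∫_{−∞}^{∞} e^(−u^2) du = sqrt(π/(2n)).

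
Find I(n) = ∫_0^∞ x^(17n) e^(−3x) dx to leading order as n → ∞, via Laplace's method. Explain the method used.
I(n) ~ (sqrt(2π·17n) / 3) · (17n/(3e))^(17n)

Write the integrand as exp(17n ln x − 3x) and set f(x) = 17n ln x − 3x. Then f'(x) = 17n/x − 3 = 0 at x* = 17n/3, and f''(x*) = −17n/x*^2 = −3^2/(17n). Laplace's method (interior maximum) gives
  I(n) ~ e^(f(x*)) · sqrt(2π / |f''(x*)|)
        = exp(17n ln(17n/3) − 17n) · sqrt(2π · 17n / 3^2)
        = (17n/3)^(17n) e^(−17n) · sqrt(2π·17n) / 3
        = (sqrt(2π·17n) / 3) · (17n/(3e))^(17n).
This matches Γ(17n+1)/3^(17n+1) with Stirling applied to Γ.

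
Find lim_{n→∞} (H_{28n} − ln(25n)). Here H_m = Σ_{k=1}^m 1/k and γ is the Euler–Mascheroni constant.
lim = ln(28/25) + γ

By Euler-Maclaurin, H_m = ln m + γ + O(1/m). So
  H_{28n} − ln(25n) = ln(28n) + γ − ln(25n) + O(1/n)
                       = ln(28/25) + γ + O(1/n).
Hence the limit is ln(28/25) + γ.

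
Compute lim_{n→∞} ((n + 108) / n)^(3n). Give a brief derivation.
lim = e^324

Rewrite as (1 + 108/n)^(3n). By the standard limit (1 + x/n)^n → e^x, we have (1 + 108/n)^n → e^108, and raising to the 3rd power gives e^324.
More precisely, ln[(1 + 108/n)^(3n)] = 3n · ln(1 + 108/n) = 3n · (108/n + O(1/n^2)) = 324 + O(1/n) → 324.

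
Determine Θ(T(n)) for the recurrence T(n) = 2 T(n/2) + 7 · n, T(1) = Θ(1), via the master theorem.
T(n) = Θ(n log n)

log_2 2 = 1, and f(n) = 7 · n = Θ(n^(log_2 2)). This is Case 2 of the master theorem: T(n) = Θ(f(n) · log n) = Θ(n log n).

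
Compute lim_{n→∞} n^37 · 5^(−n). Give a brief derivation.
lim = 0

Exponentials with base > 1 dominate every fixed polynomial: for any fixed c, n^c / 5^n → 0 as n → ∞ (e.g. by the ratio test, or by writing 5^n = e^(n ln 5) and noting e^(n ln 5) / n^c → ∞). Hence n^37 · 5^(−n) = n^37 / 5^n → 0.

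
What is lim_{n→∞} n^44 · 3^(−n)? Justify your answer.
lim = 0

Exponentials with base > 1 dominate every fixed polynomial: for any fixed c, n^c / 3^n → 0 as n → ∞ (e.g. by the ratio test, or by writing 3^n = e^(n ln 3) and noting e^(n ln 3) / n^c → ∞). Hence n^44 · 3^(−n) = n^44 / 3^n → 0.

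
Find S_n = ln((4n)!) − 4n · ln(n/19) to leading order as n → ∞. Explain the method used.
S_n ~ 4n · (ln 76 − 1) + O(ln n)

Stirling: ln((4n)!) = 4n ln(4n) − 4n + O(ln n).
  S_n = 4n ln(4n) − 4n − 4n ln(n/19) + O(ln n)
      = 4n ln(4n) − 4n ln n + 4n ln 19 − 4n + O(ln n)
      = 4n ln 4 + 4n ln 19 − 4n + O(ln n)
      = 4n (ln 76 − 1) + O(ln n).
Numerically ln(76) − 1 ≈ 3.3307.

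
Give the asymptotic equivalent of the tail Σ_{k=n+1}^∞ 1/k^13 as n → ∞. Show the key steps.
Σ_{k>n} 1/k^13 ~ 1/(12 · n^12)

Compare to the integral: ∫_{n}^∞ x^(−13) dx = [−x^(−12)/12]_{n}^∞ = 1/((13−1)·n^12). Euler-Maclaurin then gives
  Σ_{k>n} 1/k^13 = ∫_{n}^∞ dx/x^13 − 1/(2·n^13) + O(1/n^14).
(Equivalently this is ζ(13) − Σ_{k≤n} 1/k^13.)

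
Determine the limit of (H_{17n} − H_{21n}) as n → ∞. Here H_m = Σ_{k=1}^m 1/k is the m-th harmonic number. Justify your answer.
lim = ln(17/21)

Euler-Maclaurin gives H_m = ln m + γ + 1/(2m) + O(1/m^2). The γ and O(1/m) terms cancel in the difference:
  H_{17n} − H_{21n} = ln(17n) − ln(21n) + O(1/n) = ln(17/21) + O(1/n).
Hence the limit is ln(17/21).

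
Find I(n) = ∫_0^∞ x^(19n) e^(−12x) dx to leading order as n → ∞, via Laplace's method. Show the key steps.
I(n) ~ (sqrt(2π·19n) / 12) · (19n/(12e))^(19n)

Write the integrand as exp(19n ln x − 12x) and set f(x) = 19n ln x − 12x. Then f'(x) = 19n/x − 12 = 0 at x* = 19n/12, and f''(x*) = −19n/x*^2 = −12^2/(19n). Laplace's method (interior maximum) gives
  I(n) ~ e^(f(x*)) · sqrt(2π / |f''(x*)|)
        = exp(19n ln(19n/12) − 19n) · sqrt(2π · 19n / 12^2)
        = (19n/12)^(19n) e^(−19n) · sqrt(2π·19n) / 12
        = (sqrt(2π·19n) / 12) · (19n/(12e))^(19n).
This matches Γ(19n+1)/12^(19n+1) with Stirling applied to Γ.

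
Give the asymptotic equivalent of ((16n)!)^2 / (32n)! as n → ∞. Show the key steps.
((16n)!)^2/(32n)! ~ ((2π·16n)^(1/2) / sqrt(2)) · 2^(−2·16n)  →  0

Write N = 16n. Stirling: N! ~ sqrt(2π N)(N/e)^N and (2N)! ~ sqrt(2π·2N)·(2N/e)^(2N).
  (N!)^2/(2N)! ~ (2π N)^(2/2) (N/e)^(2N) / [sqrt(2π·2N) (2N/e)^(2N)]
     = (2π N)^(2/2) / sqrt(2π·2N) · (N/(2N))^(2N)
     = (2π N)^((2−1)/2) / sqrt(2) · 2^(−2N).
Since 2^2 > 1, the factor 2^(−2N) decays exponentially, so the ratio → 0. Substituting N = 16n gives the stated form.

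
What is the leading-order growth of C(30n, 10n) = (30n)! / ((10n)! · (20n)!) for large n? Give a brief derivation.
C(30n, 10n) ~ (27/4)^(10n) · sqrt(3/(4π·10n))

Write N = 10n. Apply Stirling to each factorial:
  (3N)! ~ sqrt(2π·3N) · (3N/e)^(3N),
  N! ~ sqrt(2π N) · (N/e)^N,
  (2N)! ~ sqrt(2π·2N) · (2N/e)^(2N).
The exponential factors combine to (3N)^(3N) / (N^N · (2N)^(2N)) = 3^(3N)/2^(2N) = (3^3/2^2)^N = (27/4)^N.
The square-root prefactors combine to sqrt(2π·3N) / (sqrt(2π N)·sqrt(2π·2N)) = sqrt(3 / (2π·2·N)) = sqrt(3/(4π·10n)).
Substituting N = 10n: C(30n, 10n) ~ (27/4)^(10n) · sqrt(3/(4π·10n)).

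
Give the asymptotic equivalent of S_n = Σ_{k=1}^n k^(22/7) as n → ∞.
S_n ~ (7/29) · n^(29/7)

Integral comparison: Σ_{k=1}^n k^(22/7) = ∫_0^n x^(22/7) dx + O(n^(22/7)). The integral is n^(1 + 22/7) / (1 + 22/7) = n^((22+7)/7) / ((22+7)/7) = (7/29) · n^(29/7).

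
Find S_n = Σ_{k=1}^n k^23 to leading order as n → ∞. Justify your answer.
S_n ~ n^24 / 24

By integral comparison (Euler-Maclaurin), Σ_{k=1}^n k^23 = ∫_0^n x^23 dx + O(n^23) = n^24/24 + O(n^23). (Equivalently, Faulhaber's formula gives the same leading term.)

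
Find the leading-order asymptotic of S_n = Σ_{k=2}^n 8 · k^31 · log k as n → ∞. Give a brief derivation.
S_n ~ n^32 log n / 4 − n^32 / 128

By integral comparison, S_n = ∫_1^n 8 · x^31 · log x dx + O(n^31 · log n). For the integral, ∫ x^31 log x dx = n^32 log n / 32 − n^32/1024 (integration by parts). Hence S_n ~ n^32 log n / 4 − n^32 / 128.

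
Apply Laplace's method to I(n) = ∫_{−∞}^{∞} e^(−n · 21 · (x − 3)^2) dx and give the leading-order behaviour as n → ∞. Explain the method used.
I(n) = sqrt(π/(21n))

Here φ(x) = 21 · (x − 3)^2 has its unique minimum at x* = 3 with φ(x*) = 0 and φ''(x*) = 42. Laplace's method gives
  I(n) ~ e^(−n φ(x*)) · sqrt(2π / (n · φ''(x*))) = sqrt(2π / (42n)) = sqrt(π/(21n)).
This is exact: substituting u = (x − 3)·sqrt(21n) gives I(n) = (1/sqrt(21n)) ∫_{−∞}^{∞} e^(−u^2) du = sqrt(π/(21n)).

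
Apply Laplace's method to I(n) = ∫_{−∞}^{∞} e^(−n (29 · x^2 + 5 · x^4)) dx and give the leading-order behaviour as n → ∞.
I(n) ~ sqrt(π/(29n))

φ(x) = 29 · x^2 + 5 · x^4 has its unique global minimum at x* = 0 (since φ'(x) = 58x + 20x^3 = 0 only at x = 0 for real x with both coefficients positive, and φ → ∞ as |x| → ∞). At x* = 0, φ(0) = 0 and φ''(0) = 58. Laplace's method then gives
  I(n) ~ sqrt(2π / (n · φ''(0))) · e^(−n φ(0)) = sqrt(2π / (58n)) = sqrt(π/(29n)).
The 5 · x^4 term contributes only at subleading order (an O(1/n) relative correction).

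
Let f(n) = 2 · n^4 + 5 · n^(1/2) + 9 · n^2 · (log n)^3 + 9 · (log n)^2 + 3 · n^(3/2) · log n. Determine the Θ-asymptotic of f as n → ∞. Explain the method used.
f(n) ∈ Θ(n^4)

Compare the terms by growth order. For large n, n^a · (log n)^b dominates n^a' · (log n)^b' iff a > a', or (a = a' and b > b'). Ranking the 5 terms shows the dominant one is 2 · n^4. Hence f(n) ∈ Θ(n^4).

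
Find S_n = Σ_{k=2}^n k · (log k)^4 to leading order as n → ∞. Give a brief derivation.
S_n ~ n^2 · (log n)^4 / 2

By integral comparison, S_n = ∫_1^n x · (log x)^4 dx + O(n · (log n)^4). For the integral, the leading term of ∫_1^n x^1 (log x)^4 dx is n^2/2 · (log n)^4 (by repeated integration by parts; each step lowers the log-exponent and produces a relatively O(1/log n) correction). Hence S_n ~ n^2 · (log n)^4 / 2.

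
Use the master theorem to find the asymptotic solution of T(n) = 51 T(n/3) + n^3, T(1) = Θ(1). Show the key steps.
T(n) = Θ(n^(log_3 51))

Master theorem: compare f(n) = n^3 to n^(log_3 51) where log_3 51 ≈ 3.579. Since 3 < log_3 51, we have f(n) = O(n^(log_3 51 − ε)) for some ε > 0 — Case 1. Hence T(n) = Θ(n^(log_3 51)).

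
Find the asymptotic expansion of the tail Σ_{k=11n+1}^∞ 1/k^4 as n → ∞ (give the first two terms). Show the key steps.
Σ_{k>11n} 1/k^4 = 1/(3 · (11n)^3) − 1/(2 · (11n)^4) + O(1/(11n)^5)

Compare to the integral: ∫_{11n}^∞ x^(−4) dx = [−x^(−3)/3]_{11n}^∞ = 1/((4−1)·(11n)^3). The Euler-Maclaurin correction adds −f(11n)/2 = −1/(2·(11n)^4). Euler-Maclaurin then gives
  Σ_{k>11n} 1/k^4 = ∫_{11n}^∞ dx/x^4 − 1/(2·(11n)^4) + O(1/(11n)^5).
(Equivalently this is ζ(4) − Σ_{k≤11n} 1/k^4.)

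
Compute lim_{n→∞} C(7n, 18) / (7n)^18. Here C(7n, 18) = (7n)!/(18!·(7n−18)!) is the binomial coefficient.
lim = 1/18! = 1/6402373705728000

With N = 7n → ∞: C(N, 18) / N^18 = [N(N−1)…(N−17)] / (18! · N^18) = (1/18!) · 1 · (1 − 1/(7n)) · … · (1 − 17/(7n)). Each factor → 1 as N → ∞, so the limit is 1/18! = 1/6402373705728000.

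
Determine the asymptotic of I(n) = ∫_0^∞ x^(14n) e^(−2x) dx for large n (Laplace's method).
I(n) ~ (sqrt(2π·14n) / 2) · (14n/(2e))^(14n)

Write the integrand as exp(14n ln x − 2x) and set f(x) = 14n ln x − 2x. Then f'(x) = 14n/x − 2 = 0 at x* = 14n/2, and f''(x*) = −14n/x*^2 = −2^2/(14n). Laplace's method (interior maximum) gives
  I(n) ~ e^(f(x*)) · sqrt(2π / |f''(x*)|)
        = exp(14n ln(14n/2) − 14n) · sqrt(2π · 14n / 2^2)
        = (14n/2)^(14n) e^(−14n) · sqrt(2π·14n) / 2
        = (sqrt(2π·14n) / 2) · (14n/(2e))^(14n).
This matches Γ(14n+1)/2^(14n+1) with Stirling applied to Γ.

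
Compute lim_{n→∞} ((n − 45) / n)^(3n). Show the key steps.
lim = e^(−135)

Rewrite as (1 − 45/n)^(3n). By the standard limit (1 + x/n)^n → e^x, we have (1 − 45/n)^n → e^(−45), and raising to the 3rd power gives e^(−135).
More precisely, ln[(1 − 45/n)^(3n)] = 3n · ln(1 − 45/n) = 3n · (-45/n + O(1/n^2)) = -135 + O(1/n) → -135.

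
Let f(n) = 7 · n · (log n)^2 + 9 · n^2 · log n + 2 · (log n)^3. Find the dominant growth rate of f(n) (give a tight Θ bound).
f(n) ∈ Θ(n^2 · log n)

Compare the terms by growth order. For large n, n^a · (log n)^b dominates n^a' · (log n)^b' iff a > a', or (a = a' and b > b'). Ranking the 3 terms shows the dominant one is 9 · n^2 · log n. Hence f(n) ∈ Θ(n^2 · log n).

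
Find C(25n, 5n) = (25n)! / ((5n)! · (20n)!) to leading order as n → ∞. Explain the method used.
C(25n, 5n) ~ (3125/256)^(5n) · sqrt(5/(8π·5n))

Write N = 5n. Apply Stirling to each factorial:
  (5N)! ~ sqrt(2π·5N) · (5N/e)^(5N),
  N! ~ sqrt(2π N) · (N/e)^N,
  (4N)! ~ sqrt(2π·4N) · (4N/e)^(4N).
The exponential factors combine to (5N)^(5N) / (N^N · (4N)^(4N)) = 5^(5N)/4^(4N) = (5^5/4^4)^N = (3125/256)^N.
The square-root prefactors combine to sqrt(2π·5N) / (sqrt(2π N)·sqrt(2π·4N)) = sqrt(5 / (2π·4·N)) = sqrt(5/(8π·5n)).
Substituting N = 5n: C(25n, 5n) ~ (3125/256)^(5n) · sqrt(5/(8π·5n)).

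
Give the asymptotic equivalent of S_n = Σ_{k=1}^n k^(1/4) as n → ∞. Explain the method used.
S_n ~ (4/5) · n^(5/4)

Integral comparison: Σ_{k=1}^n k^(1/4) = ∫_0^n x^(1/4) dx + O(n^(1/4)). The integral is n^(1 + 1/4) / (1 + 1/4) = n^((1+4)/4) / ((1+4)/4) = (4/5) · n^(5/4).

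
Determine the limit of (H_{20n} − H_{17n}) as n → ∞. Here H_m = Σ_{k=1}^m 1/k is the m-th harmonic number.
lim = ln(20/17)

Euler-Maclaurin gives H_m = ln m + γ + 1/(2m) + O(1/m^2). The γ and O(1/m) terms cancel in the difference:
  H_{20n} − H_{17n} = ln(20n) − ln(17n) + O(1/n) = ln(20/17) + O(1/n).
Hence the limit is ln(20/17).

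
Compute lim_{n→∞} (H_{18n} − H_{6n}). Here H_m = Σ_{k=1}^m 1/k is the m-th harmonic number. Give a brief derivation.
lim = ln(18/6) = ln 3

Euler-Maclaurin gives H_m = ln m + γ + 1/(2m) + O(1/m^2). The γ and O(1/m) terms cancel in the difference:
  H_{18n} − H_{6n} = ln(18n) − ln(6n) + O(1/n) = ln(18/6) + O(1/n).
Hence the limit is ln(18/6) = ln 3.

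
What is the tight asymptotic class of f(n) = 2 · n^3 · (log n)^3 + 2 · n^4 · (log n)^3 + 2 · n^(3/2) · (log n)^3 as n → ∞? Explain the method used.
f(n) ∈ Θ(n^4 · (log n)^3)

Compare the terms by growth order. For large n, n^a · (log n)^b dominates n^a' · (log n)^b' iff a > a', or (a = a' and b > b'). Ranking the 3 terms shows the dominant one is 2 · n^4 · (log n)^3. Hence f(n) ∈ Θ(n^4 · (log n)^3).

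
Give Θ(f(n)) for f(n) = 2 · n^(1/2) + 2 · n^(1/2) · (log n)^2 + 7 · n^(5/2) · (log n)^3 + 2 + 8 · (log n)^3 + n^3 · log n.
f(n) ∈ Θ(n^3 · log n)

Compare the terms by growth order. For large n, n^a · (log n)^b dominates n^a' · (log n)^b' iff a > a', or (a = a' and b > b'). Ranking the 6 terms shows the dominant one is n^3 · log n. Hence f(n) ∈ Θ(n^3 · log n).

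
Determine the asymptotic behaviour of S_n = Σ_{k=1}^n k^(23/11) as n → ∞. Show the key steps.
S_n ~ (11/34) · n^(34/11)

Integral comparison: Σ_{k=1}^n k^(23/11) = ∫_0^n x^(23/11) dx + O(n^(23/11)). The integral is n^(1 + 23/11) / (1 + 23/11) = n^((23+11)/11) / ((23+11)/11) = (11/34) · n^(34/11).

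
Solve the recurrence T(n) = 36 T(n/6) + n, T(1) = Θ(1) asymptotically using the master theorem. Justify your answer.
T(n) = Θ(n^2)

Master theorem: compare f(n) = n to n^(log_6 36) where log_6 36 = 2. Since 1 < log_6 36, we have f(n) = O(n^(log_6 36 − ε)) for some ε > 0 — Case 1. Hence T(n) = Θ(n^(log_6 36)) = Θ(n^2).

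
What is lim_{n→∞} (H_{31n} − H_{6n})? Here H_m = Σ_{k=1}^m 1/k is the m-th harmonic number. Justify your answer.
lim = ln(31/6)

Euler-Maclaurin gives H_m = ln m + γ + 1/(2m) + O(1/m^2). The γ and O(1/m) terms cancel in the difference:
  H_{31n} − H_{6n} = ln(31n) − ln(6n) + O(1/n) = ln(31/6) + O(1/n).
Hence the limit is ln(31/6).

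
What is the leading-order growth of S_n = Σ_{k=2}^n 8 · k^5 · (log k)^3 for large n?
S_n ~ 4 · n^6 · (log n)^3 / 3

By integral comparison, S_n = ∫_1^n 8 · x^5 · (log x)^3 dx + O(n^5 · (log n)^3). For the integral, the leading term of ∫_1^n x^5 (log x)^3 dx is n^6/6 · (log n)^3 (by repeated integration by parts; each step lowers the log-exponent and produces a relatively O(1/log n) correction). Hence S_n ~ 4 · n^6 · (log n)^3 / 3.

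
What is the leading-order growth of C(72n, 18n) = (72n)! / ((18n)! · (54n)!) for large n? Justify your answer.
C(72n, 18n) ~ (256/27)^(18n) · sqrt(2/(3π·18n))

Write N = 18n. Apply Stirling to each factorial:
  (4N)! ~ sqrt(2π·4N) · (4N/e)^(4N),
  N! ~ sqrt(2π N) · (N/e)^N,
  (3N)! ~ sqrt(2π·3N) · (3N/e)^(3N).
The exponential factors combine to (4N)^(4N) / (N^N · (3N)^(3N)) = 4^(4N)/3^(3N) = (4^4/3^3)^N = (256/27)^N.
The square-root prefactors combine to sqrt(2π·4N) / (sqrt(2π N)·sqrt(2π·3N)) = sqrt(4 / (2π·3·N)) = sqrt(2/(3π·18n)).
Substituting N = 18n: C(72n, 18n) ~ (256/27)^(18n) · sqrt(2/(3π·18n)).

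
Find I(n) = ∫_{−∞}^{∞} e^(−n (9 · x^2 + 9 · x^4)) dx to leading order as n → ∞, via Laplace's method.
I(n) ~ sqrt(π/(9n))

φ(x) = 9 · x^2 + 9 · x^4 has its unique global minimum at x* = 0 (since φ'(x) = 18x + 36x^3 = 0 only at x = 0 for real x with both coefficients positive, and φ → ∞ as |x| → ∞). At x* = 0, φ(0) = 0 and φ''(0) = 18. Laplace's method then gives
  I(n) ~ sqrt(2π / (n · φ''(0))) · e^(−n φ(0)) = sqrt(2π / (18n)) = sqrt(π/(9n)).
The 9 · x^4 term contributes only at subleading order (an O(1/n) relative correction).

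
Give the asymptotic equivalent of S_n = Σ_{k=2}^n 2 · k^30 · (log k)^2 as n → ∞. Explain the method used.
S_n ~ 2 · n^31 · (log n)^2 / 31

By integral comparison, S_n = ∫_1^n 2 · x^30 · (log x)^2 dx + O(n^30 · (log n)^2). For the integral, the leading term of ∫_1^n x^30 (log x)^2 dx is n^31/31 · (log n)^2 (by repeated integration by parts; each step lowers the log-exponent and produces a relatively O(1/log n) correction). Hence S_n ~ 2 · n^31 · (log n)^2 / 31.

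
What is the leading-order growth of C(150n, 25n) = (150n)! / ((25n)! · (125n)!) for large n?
C(150n, 25n) ~ (46656/3125)^(25n) · sqrt(3/(5π·25n))

Write N = 25n. Apply Stirling to each factorial:
  (6N)! ~ sqrt(2π·6N) · (6N/e)^(6N),
  N! ~ sqrt(2π N) · (N/e)^N,
  (5N)! ~ sqrt(2π·5N) · (5N/e)^(5N).
The exponential factors combine to (6N)^(6N) / (N^N · (5N)^(5N)) = 6^(6N)/5^(5N) = (6^6/5^5)^N = (46656/3125)^N.
The square-root prefactors combine to sqrt(2π·6N) / (sqrt(2π N)·sqrt(2π·5N)) = sqrt(6 / (2π·5·N)) = sqrt(3/(5π·25n)).
Substituting N = 25n: C(150n, 25n) ~ (46656/3125)^(25n) · sqrt(3/(5π·25n)).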